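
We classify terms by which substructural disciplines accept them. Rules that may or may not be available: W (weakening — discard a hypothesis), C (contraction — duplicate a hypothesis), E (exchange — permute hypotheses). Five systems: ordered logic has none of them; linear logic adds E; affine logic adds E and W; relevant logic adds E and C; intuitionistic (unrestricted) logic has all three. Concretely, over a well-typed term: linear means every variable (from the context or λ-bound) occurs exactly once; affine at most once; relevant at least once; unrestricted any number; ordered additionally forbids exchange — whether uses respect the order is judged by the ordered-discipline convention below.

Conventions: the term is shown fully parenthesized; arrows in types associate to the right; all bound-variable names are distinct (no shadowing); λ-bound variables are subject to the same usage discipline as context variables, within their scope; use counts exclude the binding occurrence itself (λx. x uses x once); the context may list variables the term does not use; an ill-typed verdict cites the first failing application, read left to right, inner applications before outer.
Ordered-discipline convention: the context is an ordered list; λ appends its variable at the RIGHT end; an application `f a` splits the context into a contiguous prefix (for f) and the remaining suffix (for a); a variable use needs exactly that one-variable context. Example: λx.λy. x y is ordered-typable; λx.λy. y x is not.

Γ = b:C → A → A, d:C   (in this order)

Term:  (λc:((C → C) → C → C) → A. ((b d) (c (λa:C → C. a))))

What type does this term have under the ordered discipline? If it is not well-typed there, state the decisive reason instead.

term : (((C → C) → C → C) → A) → A
use counts: b: 1×, d: 1×, c (bound): 1×, a (bound): 1×
use order (left to right): b, d, c, a
typing: well-typed at (((C → C) → C → C) → A) → A
across the five disciplines: ordered ✓; linear ✓; affine ✓; relevant ✓; unrestricted ✓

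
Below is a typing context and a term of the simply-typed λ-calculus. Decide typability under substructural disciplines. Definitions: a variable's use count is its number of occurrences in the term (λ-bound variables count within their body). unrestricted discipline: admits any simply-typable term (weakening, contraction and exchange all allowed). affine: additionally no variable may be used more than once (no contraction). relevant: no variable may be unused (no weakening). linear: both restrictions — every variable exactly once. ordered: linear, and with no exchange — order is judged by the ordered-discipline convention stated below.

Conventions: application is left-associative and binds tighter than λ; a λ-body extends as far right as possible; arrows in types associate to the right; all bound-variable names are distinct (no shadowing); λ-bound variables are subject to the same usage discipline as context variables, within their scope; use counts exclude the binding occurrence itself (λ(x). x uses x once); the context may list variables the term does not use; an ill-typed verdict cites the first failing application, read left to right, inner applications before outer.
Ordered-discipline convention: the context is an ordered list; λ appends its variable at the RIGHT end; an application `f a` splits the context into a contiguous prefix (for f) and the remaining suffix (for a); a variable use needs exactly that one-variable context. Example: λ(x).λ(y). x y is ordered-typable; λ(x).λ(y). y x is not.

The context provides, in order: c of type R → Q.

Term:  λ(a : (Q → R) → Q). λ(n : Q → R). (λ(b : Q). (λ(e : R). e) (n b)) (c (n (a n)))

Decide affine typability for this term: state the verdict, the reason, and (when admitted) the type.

no — repeated use of n ×3
usage: c: 1×, a (λ-bound): 1×, n (λ-bound): 3×, b (λ-bound): 1×, e (λ-bound): 1×
use order (left to right): e, n, b, c, n, a, n
typing: ✓ — ((Q → R) → Q) → (Q → R) → R
across the five disciplines: ordered ✗ · linear ✗ · affine ✗ · relevant ✓ · unrestricted ✓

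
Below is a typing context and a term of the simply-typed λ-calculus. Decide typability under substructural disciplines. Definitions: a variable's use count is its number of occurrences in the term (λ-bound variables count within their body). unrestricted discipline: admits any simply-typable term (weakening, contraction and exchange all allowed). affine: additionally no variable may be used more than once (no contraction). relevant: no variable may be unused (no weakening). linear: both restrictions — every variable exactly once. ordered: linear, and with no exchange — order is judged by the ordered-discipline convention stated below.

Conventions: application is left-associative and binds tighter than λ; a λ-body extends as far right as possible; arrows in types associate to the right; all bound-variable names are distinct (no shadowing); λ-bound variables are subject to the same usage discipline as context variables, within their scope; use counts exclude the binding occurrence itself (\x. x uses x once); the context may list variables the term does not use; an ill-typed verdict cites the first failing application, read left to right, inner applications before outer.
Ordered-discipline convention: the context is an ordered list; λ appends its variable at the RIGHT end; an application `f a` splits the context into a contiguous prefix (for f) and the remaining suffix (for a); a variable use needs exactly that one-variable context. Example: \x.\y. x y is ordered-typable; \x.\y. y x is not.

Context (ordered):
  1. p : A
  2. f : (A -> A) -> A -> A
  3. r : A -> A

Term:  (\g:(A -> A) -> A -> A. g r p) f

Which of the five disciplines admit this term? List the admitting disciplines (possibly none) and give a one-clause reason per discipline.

admitting disciplines: linear, affine, relevant, unrestricted
usage: p: 1; f: 1; r: 1; g (λ-bound): 1
uses in reading order: g, r, p, f
typing: well-typed at A
ordered: ✗ — no ordered split (uses run g, r, p, f)
linear: ✓ — each of p, f, r, g used exactly once
affine: ✓ — no duplicate uses among p, f, r, g
relevant: ✓ — every one of p, f, r, g appears
unrestricted: ✓ — simply typable at A; W, C, E all held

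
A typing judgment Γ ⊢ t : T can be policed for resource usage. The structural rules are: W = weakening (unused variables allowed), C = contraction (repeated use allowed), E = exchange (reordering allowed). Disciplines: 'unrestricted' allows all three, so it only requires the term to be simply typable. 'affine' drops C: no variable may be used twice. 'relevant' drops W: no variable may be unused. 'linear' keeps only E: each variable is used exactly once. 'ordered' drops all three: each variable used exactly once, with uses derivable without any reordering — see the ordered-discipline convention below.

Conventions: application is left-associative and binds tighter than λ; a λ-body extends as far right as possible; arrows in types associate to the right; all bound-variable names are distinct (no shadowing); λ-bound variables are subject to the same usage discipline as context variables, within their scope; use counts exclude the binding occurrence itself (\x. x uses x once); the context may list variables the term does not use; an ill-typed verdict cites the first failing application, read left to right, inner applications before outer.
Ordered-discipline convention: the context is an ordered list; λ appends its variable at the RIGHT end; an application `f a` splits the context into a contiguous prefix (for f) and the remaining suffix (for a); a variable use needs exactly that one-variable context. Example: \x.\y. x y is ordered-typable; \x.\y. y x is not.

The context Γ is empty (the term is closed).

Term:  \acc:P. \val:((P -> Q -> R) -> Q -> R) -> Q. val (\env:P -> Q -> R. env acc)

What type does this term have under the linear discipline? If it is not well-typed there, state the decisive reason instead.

term : P -> (((P -> Q -> R) -> Q -> R) -> Q) -> Q
usage: acc [bound]=1; val [bound]=1; env [bound]=1
left-to-right use order: val, env, acc
typing: ✓ — P -> (((P -> Q -> R) -> Q -> R) -> Q) -> Q
all disciplines: ordered ✗; linear ✓; affine ✓; relevant ✓; unrestricted ✓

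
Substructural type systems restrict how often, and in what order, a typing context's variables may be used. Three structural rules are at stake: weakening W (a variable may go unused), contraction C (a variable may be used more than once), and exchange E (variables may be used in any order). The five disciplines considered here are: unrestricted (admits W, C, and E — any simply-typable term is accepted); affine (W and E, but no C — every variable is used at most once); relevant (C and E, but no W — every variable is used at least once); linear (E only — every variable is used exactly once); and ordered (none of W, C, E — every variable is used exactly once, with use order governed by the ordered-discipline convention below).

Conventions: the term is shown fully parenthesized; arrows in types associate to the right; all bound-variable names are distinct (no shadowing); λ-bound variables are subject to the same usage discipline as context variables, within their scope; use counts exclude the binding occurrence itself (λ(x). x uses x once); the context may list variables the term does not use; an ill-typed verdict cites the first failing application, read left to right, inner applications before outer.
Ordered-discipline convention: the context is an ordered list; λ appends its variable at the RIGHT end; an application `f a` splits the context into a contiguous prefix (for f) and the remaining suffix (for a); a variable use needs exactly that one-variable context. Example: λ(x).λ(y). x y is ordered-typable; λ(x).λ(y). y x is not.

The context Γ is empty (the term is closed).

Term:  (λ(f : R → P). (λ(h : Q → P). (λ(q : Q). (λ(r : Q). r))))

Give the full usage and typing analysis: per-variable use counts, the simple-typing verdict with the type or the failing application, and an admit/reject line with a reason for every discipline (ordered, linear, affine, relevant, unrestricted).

usage: f [bound]: 0, h [bound]: 0, q [bound]: 0, r [bound]: 1
use order (left to right): r
typing: well-typed — term : (R → P) → (Q → P) → Q → Q → Q
ordered: ✗ — f, h, q left unused
linear: ✗ — f, h, q left unused
affine: ✓ — no duplicate uses among f, h, q, r
relevant: ✗ — f, h, q left unused
unrestricted: ✓ — simply typable at (R → P) → (Q → P) → Q → Q → Q; W, C, E all held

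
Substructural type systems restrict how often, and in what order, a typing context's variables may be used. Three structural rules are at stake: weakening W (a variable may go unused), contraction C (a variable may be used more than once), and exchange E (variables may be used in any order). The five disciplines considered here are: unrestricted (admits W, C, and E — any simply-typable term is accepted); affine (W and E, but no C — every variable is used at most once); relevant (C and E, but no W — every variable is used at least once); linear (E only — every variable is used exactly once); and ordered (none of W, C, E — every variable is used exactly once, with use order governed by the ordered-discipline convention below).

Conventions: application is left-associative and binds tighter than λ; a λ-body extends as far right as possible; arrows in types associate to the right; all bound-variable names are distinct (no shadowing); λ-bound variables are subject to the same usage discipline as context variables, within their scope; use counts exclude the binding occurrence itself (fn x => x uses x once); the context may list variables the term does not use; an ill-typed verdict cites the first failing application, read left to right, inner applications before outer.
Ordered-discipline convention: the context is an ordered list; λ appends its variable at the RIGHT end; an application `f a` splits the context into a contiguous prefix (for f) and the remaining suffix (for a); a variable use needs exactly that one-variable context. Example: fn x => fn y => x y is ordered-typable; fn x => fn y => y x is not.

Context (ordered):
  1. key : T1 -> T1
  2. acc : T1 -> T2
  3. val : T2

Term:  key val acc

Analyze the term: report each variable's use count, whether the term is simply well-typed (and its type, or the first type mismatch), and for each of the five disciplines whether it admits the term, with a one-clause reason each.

variable uses: key ×1; acc ×1; val ×1
left-to-right use order: key, val, acc
typing: ill-typed: argument of type T2 where T1 is required
ordered ✗ (the type mismatch rejects it)
linear ✗ (not simply typable)
affine ✗ (fails simple typing)
relevant ✗ (a type mismatch blocks all five)
unrestricted ✗ (the type mismatch rejects it)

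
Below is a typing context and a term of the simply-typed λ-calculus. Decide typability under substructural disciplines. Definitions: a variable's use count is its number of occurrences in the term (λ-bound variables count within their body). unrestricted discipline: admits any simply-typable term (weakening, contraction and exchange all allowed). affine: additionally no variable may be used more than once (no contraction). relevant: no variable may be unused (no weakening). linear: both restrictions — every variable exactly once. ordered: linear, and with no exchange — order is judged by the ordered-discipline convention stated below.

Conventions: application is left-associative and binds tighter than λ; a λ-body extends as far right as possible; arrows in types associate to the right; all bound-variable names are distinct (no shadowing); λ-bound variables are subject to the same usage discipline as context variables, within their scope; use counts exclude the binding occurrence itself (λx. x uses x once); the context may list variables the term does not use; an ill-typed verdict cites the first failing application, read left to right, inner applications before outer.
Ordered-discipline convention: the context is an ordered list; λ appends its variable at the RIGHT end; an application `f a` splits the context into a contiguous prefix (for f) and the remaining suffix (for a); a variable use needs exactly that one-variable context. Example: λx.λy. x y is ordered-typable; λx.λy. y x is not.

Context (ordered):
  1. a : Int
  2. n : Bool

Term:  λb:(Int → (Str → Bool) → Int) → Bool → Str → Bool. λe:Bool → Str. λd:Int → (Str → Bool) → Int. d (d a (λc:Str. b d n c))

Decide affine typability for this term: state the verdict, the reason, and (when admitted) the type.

no — uses contraction: d ×3
usage: a ×1; n ×1; b (λ-bound) ×1; e (λ-bound) ×0; d (λ-bound) ×3; c (λ-bound) ×1
uses in reading order: d, d, a, b, d, n, c
typing: ✓ — ((Int → (Str → Bool) → Int) → Bool → Str → Bool) → (Bool → Str) → (Int → (Str → Bool) → Int) → (Str → Bool) → Int
per-discipline verdicts: ordered ✗, linear ✗, affine ✗, relevant ✗, unrestricted ✓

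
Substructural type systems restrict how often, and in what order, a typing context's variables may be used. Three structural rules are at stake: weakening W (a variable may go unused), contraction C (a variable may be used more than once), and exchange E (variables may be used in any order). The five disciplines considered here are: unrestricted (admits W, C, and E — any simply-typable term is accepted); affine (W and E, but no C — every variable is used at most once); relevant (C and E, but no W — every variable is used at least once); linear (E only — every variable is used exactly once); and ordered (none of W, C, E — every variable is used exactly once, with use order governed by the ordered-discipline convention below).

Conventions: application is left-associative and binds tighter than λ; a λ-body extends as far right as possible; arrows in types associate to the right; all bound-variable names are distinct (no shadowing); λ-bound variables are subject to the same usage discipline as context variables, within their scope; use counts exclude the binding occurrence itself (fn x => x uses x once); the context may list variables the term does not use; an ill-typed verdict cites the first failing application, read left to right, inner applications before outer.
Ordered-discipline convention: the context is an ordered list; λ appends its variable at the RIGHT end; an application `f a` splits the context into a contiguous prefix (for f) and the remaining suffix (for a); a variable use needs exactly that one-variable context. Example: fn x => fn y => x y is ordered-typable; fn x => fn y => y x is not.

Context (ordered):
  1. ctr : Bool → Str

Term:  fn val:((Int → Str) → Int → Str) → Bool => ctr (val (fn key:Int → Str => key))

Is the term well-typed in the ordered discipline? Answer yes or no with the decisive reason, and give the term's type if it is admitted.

yes — single-use (ctr, val, key), ordered derivation ok; term : (((Int → Str) → Int → Str) → Bool) → Str
counts: ctr: 1; val [bound]: 1; key [bound]: 1
uses in reading order: ctr, val, key
typing: the term checks, with type (((Int → Str) → Int → Str) → Bool) → Str
across the five disciplines: ordered ✓ | linear ✓ | affine ✓ | relevant ✓ | unrestricted ✓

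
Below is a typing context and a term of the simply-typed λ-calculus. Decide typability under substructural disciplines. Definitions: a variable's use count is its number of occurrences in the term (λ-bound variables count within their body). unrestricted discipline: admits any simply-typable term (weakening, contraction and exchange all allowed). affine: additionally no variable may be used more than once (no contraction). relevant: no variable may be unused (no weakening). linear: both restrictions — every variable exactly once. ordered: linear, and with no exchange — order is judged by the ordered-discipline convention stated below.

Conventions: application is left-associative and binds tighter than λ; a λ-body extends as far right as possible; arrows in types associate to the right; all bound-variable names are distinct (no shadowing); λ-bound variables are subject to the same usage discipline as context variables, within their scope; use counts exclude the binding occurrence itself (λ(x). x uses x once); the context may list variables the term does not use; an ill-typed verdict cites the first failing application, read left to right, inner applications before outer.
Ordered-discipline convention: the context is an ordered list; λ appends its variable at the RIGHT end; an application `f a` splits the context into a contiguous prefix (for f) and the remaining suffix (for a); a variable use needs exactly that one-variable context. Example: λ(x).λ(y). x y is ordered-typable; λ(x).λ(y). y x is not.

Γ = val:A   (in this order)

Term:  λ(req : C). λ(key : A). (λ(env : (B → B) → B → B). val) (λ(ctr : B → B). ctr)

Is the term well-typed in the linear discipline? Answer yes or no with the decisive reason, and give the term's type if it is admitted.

no — unused: req, key, env — weakening required
variable uses: val ×1; req [bound] ×0; key [bound] ×0; env [bound] ×0; ctr [bound] ×1
use order (left to right): val, ctr
typing: ✓ — C → A → A
summary: ordered ✗ · linear ✗ · affine ✓ · relevant ✗ · unrestricted ✓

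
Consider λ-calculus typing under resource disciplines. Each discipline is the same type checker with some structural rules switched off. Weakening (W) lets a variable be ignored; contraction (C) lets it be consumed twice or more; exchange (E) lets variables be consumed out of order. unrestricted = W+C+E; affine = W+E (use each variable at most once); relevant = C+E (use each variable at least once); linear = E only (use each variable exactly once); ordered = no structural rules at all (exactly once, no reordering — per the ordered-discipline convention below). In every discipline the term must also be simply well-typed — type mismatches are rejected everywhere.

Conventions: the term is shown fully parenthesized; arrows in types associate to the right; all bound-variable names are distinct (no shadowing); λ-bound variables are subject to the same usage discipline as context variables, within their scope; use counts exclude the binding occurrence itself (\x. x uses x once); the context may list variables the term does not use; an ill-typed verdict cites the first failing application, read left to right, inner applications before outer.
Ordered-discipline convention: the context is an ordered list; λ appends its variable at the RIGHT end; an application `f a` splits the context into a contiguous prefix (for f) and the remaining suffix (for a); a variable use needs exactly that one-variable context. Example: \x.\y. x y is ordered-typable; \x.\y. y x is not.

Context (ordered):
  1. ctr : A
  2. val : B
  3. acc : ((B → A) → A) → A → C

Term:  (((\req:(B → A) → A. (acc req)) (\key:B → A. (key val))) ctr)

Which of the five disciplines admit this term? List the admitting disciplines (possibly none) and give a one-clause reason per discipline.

admitting disciplines: linear, affine, relevant, unrestricted
variable uses: ctr: 1, val: 1, acc: 1, req (λ-bound): 1, key (λ-bound): 1
use order (left to right): acc, req, key, val, ctr
typing: well-typed — term : C
ordered ✗ (needs exchange: uses follow acc, req, key, val, ctr)
linear ✓ (ctr, val, acc, req, key: one use apiece)
affine ✓ (none of ctr, val, acc, req, key used more than once)
relevant ✓ (ctr, val, acc, req, key: all used, weakening unneeded)
unrestricted ✓ (simply typable at C; W, C, E all held)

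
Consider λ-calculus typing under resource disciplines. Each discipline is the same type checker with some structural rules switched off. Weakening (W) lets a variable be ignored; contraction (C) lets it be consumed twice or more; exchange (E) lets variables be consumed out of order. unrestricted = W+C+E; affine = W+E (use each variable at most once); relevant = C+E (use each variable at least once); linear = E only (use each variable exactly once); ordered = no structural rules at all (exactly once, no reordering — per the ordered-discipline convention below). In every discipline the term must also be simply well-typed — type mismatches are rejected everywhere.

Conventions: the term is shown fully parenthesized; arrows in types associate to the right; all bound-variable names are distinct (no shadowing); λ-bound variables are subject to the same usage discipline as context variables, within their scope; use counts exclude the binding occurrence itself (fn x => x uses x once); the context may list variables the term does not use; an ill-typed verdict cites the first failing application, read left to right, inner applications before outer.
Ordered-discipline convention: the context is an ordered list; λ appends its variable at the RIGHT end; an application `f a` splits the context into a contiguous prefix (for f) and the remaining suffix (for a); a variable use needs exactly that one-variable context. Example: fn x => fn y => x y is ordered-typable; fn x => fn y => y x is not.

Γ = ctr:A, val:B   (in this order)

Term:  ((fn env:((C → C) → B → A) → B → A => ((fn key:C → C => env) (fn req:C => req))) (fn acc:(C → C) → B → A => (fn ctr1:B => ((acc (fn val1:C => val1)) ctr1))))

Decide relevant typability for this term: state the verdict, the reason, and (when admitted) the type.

no — ctr, val, key left unused
variable uses: ctr=0, val=0, env [bound]=1, key [bound]=0, req [bound]=1, acc [bound]=1, ctr1 [bound]=1, val1 [bound]=1
left-to-right use order: env, req, acc, val1, ctr1
typing: well-typed — term : ((C → C) → B → A) → B → A
all disciplines: ordered ✗ | linear ✗ | affine ✓ | relevant ✗ | unrestricted ✓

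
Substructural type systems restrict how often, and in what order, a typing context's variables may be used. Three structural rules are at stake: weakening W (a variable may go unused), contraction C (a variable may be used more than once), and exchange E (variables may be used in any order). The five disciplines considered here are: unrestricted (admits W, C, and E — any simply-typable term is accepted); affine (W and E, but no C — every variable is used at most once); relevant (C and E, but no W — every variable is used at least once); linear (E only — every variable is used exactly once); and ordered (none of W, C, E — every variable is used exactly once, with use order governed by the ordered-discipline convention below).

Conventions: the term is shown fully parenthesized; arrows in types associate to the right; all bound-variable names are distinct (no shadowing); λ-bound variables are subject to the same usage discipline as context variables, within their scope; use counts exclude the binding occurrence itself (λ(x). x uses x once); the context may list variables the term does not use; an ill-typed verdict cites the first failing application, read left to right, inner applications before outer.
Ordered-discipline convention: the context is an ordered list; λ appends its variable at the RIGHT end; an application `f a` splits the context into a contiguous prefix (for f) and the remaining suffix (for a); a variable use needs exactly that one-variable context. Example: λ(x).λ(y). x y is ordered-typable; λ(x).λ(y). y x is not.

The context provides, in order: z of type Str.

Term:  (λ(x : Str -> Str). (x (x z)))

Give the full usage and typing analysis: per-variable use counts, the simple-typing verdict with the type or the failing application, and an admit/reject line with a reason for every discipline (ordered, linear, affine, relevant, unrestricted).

variable uses: z: 1, x [bound]: 2
left-to-right use order: x, x, z
typing: the term checks, with type (Str -> Str) -> Str
ordered: ✗ — x ×2 used more than once (contraction)
linear: ✗ — x ×2 used more than once (contraction)
affine: ✗ — x ×2 used more than once (contraction)
relevant: ✓ — z, x: all used, weakening unneeded
unrestricted: ✓ — simply typable at (Str -> Str) -> Str; W, C, E all held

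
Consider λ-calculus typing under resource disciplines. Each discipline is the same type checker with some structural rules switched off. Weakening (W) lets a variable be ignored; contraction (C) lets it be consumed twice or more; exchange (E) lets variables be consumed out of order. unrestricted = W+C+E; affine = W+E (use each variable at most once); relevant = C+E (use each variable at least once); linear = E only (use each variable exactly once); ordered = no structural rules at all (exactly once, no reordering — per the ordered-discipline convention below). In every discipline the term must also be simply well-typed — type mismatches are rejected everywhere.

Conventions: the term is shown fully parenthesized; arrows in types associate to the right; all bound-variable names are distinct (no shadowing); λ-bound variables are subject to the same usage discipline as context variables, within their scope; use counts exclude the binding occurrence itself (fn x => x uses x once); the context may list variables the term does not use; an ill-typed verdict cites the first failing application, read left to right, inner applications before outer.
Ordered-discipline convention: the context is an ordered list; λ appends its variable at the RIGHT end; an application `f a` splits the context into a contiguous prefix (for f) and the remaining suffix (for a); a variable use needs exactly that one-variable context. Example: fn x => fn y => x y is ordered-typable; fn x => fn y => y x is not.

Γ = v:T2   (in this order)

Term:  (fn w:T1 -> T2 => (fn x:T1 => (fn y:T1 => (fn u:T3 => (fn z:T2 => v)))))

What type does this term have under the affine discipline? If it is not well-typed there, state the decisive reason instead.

term : (T1 -> T2) -> T1 -> T1 -> T3 -> T2 -> T2
usage: v ×1; w (λ-bound) ×0; x (λ-bound) ×0; y (λ-bound) ×0; u (λ-bound) ×0; z (λ-bound) ×0
order of uses: v
typing: well-typed at (T1 -> T2) -> T1 -> T1 -> T3 -> T2 -> T2
summary: ordered ✗, linear ✗, affine ✓, relevant ✗, unrestricted ✓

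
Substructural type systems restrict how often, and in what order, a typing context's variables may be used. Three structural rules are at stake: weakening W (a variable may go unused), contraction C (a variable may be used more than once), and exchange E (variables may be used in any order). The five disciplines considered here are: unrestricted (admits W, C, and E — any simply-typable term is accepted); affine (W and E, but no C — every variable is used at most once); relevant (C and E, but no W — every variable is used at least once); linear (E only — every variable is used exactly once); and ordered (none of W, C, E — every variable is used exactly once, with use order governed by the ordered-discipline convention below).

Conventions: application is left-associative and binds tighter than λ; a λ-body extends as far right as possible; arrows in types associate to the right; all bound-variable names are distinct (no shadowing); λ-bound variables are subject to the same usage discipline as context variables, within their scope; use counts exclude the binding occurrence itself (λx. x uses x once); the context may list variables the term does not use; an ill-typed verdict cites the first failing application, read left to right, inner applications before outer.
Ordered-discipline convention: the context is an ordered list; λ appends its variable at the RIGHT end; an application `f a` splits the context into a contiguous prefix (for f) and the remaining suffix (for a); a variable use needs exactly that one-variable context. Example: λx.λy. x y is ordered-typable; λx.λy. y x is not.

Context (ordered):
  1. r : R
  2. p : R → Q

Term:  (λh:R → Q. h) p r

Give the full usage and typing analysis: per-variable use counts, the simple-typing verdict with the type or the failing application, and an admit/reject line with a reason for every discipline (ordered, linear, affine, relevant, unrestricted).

use counts: r ×1, p ×1, h (bound) ×1
uses in reading order: h, p, r
typing: the term checks, with type Q
ordered ✗ (no ordered split (uses run h, p, r))
linear ✓ (single use per variable (r, p, h))
affine ✓ (r, p, h: no repeats, contraction unneeded)
relevant ✓ (none of r, p, h goes unused)
unrestricted ✓ (type-checks (Q) and nothing is barred)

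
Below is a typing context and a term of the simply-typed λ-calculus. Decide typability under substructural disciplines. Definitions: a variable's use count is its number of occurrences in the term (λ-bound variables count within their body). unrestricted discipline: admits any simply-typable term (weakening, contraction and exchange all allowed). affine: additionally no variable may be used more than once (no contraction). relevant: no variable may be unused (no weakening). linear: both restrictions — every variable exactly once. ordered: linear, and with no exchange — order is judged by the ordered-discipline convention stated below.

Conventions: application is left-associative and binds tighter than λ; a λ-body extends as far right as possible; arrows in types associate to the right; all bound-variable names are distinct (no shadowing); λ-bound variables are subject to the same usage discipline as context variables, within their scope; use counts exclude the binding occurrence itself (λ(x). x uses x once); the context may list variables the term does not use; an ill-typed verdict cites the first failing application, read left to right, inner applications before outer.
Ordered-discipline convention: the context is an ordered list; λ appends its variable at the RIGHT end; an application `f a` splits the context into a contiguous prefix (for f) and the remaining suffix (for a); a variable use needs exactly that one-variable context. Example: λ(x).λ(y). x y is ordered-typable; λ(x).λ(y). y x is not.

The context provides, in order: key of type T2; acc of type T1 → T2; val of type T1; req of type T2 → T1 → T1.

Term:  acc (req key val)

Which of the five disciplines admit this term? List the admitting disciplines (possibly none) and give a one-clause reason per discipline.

admitting disciplines: linear, affine, relevant, unrestricted
variable uses: key: 1×; acc: 1×; val: 1×; req: 1×
use order (left to right): acc, req, key, val
typing: ✓ — T2
ordered ✗ (needs exchange: uses follow acc, req, key, val)
linear ✓ (each of key, acc, val, req used exactly once)
affine ✓ (at most one use each (key, acc, val, req))
relevant ✓ (at least one use each (key, acc, val, req))
unrestricted ✓ (typability at T2 is all that's needed)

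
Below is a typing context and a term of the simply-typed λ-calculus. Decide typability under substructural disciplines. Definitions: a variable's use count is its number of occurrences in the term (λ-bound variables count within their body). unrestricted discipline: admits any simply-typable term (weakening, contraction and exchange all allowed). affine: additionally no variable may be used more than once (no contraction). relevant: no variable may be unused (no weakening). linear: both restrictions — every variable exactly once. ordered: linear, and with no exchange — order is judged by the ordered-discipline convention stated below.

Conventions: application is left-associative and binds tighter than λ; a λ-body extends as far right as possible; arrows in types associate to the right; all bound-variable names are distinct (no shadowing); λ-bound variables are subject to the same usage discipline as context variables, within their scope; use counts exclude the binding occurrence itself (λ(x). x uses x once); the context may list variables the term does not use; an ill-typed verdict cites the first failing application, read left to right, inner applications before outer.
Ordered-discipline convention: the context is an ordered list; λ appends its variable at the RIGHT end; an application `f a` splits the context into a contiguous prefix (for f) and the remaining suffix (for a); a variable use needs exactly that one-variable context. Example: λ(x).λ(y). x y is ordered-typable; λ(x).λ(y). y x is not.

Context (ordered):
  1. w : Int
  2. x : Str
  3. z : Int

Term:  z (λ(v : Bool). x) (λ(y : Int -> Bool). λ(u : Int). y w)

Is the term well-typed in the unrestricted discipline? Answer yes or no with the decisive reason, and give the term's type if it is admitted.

no — a type mismatch blocks all five
counts: w: 1×; x: 1×; z: 1×; v (bound): 0×; y (bound): 1×; u (bound): 0×
left-to-right use order: z, x, y, w
typing: ill-typed: applying a non-function (Int)
summary: ordered ✗, linear ✗, affine ✗, relevant ✗, unrestricted ✗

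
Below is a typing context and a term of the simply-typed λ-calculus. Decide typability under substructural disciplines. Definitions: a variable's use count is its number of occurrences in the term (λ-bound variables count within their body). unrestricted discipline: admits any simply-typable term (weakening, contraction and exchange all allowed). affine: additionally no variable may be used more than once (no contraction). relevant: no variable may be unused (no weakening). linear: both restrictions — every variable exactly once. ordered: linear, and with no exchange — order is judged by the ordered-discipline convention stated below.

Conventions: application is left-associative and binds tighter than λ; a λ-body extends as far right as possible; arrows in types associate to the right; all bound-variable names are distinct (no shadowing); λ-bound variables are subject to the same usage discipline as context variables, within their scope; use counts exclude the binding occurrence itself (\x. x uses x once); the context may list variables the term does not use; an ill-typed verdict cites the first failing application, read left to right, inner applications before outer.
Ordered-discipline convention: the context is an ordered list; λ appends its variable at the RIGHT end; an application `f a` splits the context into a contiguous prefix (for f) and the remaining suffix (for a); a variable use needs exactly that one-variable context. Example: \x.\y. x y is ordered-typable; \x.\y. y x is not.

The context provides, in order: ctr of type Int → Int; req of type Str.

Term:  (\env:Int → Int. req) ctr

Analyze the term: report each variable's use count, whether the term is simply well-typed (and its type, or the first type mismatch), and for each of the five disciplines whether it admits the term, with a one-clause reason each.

variable uses: ctr: 1; req: 1; env (bound): 0
left-to-right use order: req, ctr
typing: the term checks, with type Str
ordered: ✗ — unused: env — weakening required
linear: ✗ — unused: env — weakening required
affine: ✓ — no duplicate uses among ctr, req, env
relevant: ✗ — unused: env — weakening required
unrestricted: ✓ — well-typed at Str; no restrictions here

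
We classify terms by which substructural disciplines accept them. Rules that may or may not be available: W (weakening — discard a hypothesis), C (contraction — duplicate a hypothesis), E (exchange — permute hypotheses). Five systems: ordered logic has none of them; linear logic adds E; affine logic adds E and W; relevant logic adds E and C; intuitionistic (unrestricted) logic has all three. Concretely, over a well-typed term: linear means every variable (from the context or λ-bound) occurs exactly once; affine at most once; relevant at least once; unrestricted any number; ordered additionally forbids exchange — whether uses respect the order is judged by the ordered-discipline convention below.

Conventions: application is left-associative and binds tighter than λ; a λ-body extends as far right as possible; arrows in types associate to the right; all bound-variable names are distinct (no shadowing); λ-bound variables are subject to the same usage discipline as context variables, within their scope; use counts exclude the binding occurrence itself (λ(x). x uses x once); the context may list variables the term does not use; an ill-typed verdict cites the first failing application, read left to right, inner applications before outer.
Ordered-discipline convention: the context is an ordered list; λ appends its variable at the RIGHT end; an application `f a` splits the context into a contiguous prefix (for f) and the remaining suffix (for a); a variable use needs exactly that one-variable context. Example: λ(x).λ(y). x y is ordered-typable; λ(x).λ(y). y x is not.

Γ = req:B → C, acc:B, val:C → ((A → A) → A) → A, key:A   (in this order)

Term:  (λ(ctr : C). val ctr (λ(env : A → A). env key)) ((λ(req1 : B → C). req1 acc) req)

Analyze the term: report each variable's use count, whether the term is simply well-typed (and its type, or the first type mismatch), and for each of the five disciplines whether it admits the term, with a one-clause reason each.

usage: req=1, acc=1, val=1, key=1, ctr (bound)=1, env (bound)=1, req1 (bound)=1
order of uses: val, ctr, env, key, req1, acc, req
typing: ✓ — A
ordered ✗ (no contiguous prefix/suffix split fits val, ctr, env, key, req1, acc, req)
linear ✓ (exactly-once usage across req, acc, val, key, ctr, env, req1)
affine ✓ (no duplicate uses among req, acc, val, key, ctr, env, req1)
relevant ✓ (none of req, acc, val, key, ctr, env, req1 goes unused)
unrestricted ✓ (type-checks (A) and nothing is barred)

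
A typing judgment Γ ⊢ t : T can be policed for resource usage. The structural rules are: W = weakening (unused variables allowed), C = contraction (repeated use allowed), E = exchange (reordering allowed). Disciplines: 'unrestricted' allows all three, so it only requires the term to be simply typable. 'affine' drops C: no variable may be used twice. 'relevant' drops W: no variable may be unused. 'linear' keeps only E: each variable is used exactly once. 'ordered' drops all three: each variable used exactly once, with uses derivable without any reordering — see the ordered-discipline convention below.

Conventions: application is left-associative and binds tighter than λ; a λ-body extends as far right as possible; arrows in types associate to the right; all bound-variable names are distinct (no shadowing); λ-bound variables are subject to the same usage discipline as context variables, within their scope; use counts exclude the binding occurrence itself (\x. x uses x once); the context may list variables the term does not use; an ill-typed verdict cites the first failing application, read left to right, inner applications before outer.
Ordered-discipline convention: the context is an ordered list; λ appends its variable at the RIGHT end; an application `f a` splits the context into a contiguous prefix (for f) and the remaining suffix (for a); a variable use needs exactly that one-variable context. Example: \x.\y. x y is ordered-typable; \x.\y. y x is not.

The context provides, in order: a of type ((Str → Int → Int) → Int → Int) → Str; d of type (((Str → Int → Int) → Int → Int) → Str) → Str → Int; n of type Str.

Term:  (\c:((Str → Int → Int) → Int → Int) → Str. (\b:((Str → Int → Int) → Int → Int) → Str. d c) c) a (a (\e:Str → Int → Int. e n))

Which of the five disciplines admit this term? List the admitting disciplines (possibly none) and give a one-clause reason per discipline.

admitted by: unrestricted
counts: a: 2; d: 1; n: 1; c [bound]: 2; b [bound]: 0; e [bound]: 1
uses in reading order: d, c, c, a, a, e, n
typing: ✓ — Int
ordered: ✗, a ×2, c ×2 used more than once (contraction); needs weakening: b unused
linear: ✗, a ×2, c ×2 used more than once (contraction); needs weakening: b unused
affine: ✗, a ×2, c ×2 used more than once (contraction)
relevant: ✗, needs weakening: b unused
unrestricted: ✓, typability at Int is all that's needed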